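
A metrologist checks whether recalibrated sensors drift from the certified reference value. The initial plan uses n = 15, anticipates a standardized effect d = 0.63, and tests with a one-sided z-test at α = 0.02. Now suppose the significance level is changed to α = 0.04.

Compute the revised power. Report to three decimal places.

Power ≈ 0.755

δ = d·√n = 0.63 × √15 = 2.4400 (unchanged). New critical value: z_{0.04} = 1.751.
Revised power = Φ(δ − 1.751) = Φ(0.689) = 0.7547.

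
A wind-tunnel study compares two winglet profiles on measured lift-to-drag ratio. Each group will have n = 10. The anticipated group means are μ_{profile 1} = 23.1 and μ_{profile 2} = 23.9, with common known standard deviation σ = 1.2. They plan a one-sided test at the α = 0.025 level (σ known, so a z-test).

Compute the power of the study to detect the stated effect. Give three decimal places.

Power ≈ 0.319

Standardized effect: d = |μ_{profile 1} − μ_{profile 2}| / σ = |23.1 − 23.9| / 1.2 = 0.6667
Noncentrality parameter: δ = d·√(n/2) = 0.6667 × √(10/2) = 1.4907
Critical value for a one-sided test at α = 0.025: z_α = 1.960.
Power = Φ(δ − 1.960) = Φ(-0.469) = 0.3194.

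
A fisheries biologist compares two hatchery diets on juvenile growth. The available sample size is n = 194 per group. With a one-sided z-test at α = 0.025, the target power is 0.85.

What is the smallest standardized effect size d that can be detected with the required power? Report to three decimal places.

Need Φ(δ − 1.960) = 0.85, so δ = 1.960 + 1.036 = 2.996.
δ = d·√(n/2) ⇒ d = δ/√(n/2) = 2.996/√(194/2) = 0.3042.

d ≈ 0.304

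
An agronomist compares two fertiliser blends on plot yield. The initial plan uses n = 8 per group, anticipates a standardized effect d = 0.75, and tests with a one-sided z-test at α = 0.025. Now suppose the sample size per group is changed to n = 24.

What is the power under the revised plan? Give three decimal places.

Power ≈ 0.738

With n = 24 per group: δ = d·√(n/2) = 0.75 × √(24/2) = 2.5981. Critical value z_{0.025} = 1.960.
Revised power = P(Z > 1.960 − δ) = Φ(0.638) = 0.7383.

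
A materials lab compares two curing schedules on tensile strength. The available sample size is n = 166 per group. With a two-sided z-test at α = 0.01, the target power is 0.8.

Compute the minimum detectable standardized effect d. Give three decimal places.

Required noncentrality: δ = z_{0.005} + z_{0.20} = 2.576 + 0.842 = 3.417.
(The second rejection-region term Φ(−δ − z_{α/2}) is negligible and dropped.)
δ = d·√(n/2) ⇒ d = δ/√(n/2) = 3.417/√(166/2) = 0.3751.

d ≈ 0.375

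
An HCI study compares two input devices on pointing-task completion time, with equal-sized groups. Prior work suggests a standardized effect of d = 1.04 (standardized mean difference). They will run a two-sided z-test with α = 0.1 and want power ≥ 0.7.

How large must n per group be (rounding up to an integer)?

Set Φ(δ − 1.645) = 0.7; then δ − 1.645 = Φ⁻¹(0.7) = 0.524, giving δ = 2.169.
(For δ > 0 the lower-tail rejection region contributes negligibly to power, so the one-term inversion is standard.)
δ = d·√(n/2) ⇒ n = 2(δ/d)² = 2 × (2.169 / 1.04)² = 8.70.
Round up to the next whole unit.

n = 9 per group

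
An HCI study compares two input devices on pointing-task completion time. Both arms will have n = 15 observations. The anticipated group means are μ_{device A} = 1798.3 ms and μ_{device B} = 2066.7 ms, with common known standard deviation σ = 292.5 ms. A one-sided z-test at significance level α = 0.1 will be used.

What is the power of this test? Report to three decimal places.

Standardized effect: d = |μ_{device A} − μ_{device B}| / σ = |1798.3 − 2066.7| / 292.5 = 0.9176
Noncentrality parameter: δ = d·√(n/2) = 0.9176 × √(15/2) = 2.5130
Critical value for a one-sided test at α = 0.1: z_α = 1.282.
Power = P(Z > 1.282 − δ) = Φ(1.231) = 0.8909.

Power ≈ 0.891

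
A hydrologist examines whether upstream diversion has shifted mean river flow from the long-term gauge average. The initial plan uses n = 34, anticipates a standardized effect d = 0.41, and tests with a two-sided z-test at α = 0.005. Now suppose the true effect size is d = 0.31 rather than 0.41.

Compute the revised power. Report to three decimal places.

Power ≈ 0.159

With d = 0.31: δ = d·√n = 0.31 × √34 = 1.8076. Critical value z_{0.0025} = 2.807.
Revised power = Φ(δ − 2.807) + Φ(−δ − 2.807) = Φ(-0.999) + Φ(-4.615) = 0.1588 + 0.0000 = 0.1588.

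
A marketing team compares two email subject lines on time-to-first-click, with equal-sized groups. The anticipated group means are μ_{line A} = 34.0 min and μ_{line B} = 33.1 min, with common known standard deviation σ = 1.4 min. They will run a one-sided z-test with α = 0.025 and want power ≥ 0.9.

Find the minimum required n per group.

n = 51 per group

Standardized effect: d = |μ_{line A} − μ_{line B}| / σ = |34.0 − 33.1| / 1.4 = 0.6429
Set Φ(δ − 1.960) = 0.9; then δ − 1.960 = Φ⁻¹(0.9) = 1.282, giving δ = 3.242.
δ = d·√(n/2) ⇒ n = 2(δ/d)² = 2 × (3.242 / 0.6429)² = 50.85.
Round up to the next whole unit.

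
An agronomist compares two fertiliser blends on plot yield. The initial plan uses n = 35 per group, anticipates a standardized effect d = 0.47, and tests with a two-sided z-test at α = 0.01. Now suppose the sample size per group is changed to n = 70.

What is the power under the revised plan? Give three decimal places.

Power ≈ 0.581

With n = 70 per group: δ = d·√(n/2) = 0.47 × √(70/2) = 2.7806. Critical value z_{0.005} = 2.576.
Revised power = Φ(δ − 2.576) + Φ(−δ − 2.576) = Φ(0.205) + Φ(-5.356) = 0.5811 + 0.0000 = 0.5811.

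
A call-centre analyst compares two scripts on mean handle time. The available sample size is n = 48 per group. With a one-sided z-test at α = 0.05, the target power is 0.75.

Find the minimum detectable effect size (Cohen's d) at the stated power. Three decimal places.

d ≈ 0.473

Need Φ(δ − 1.645) = 0.75, so δ = 1.645 + 0.674 = 2.319.
δ = d·√(n/2) ⇒ d = δ/√(n/2) = 2.319/√(48/2) = 0.4734.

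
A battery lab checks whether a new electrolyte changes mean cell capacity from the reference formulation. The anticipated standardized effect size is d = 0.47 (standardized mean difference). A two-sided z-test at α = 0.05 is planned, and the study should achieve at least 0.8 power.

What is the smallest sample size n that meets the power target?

For power 0.8 need Φ(δ − z_{0.025}) = 0.8, so δ = z_{0.025} + z_{0.20} = 1.960 + 0.842 = 2.802.
(Ignoring the negligible lower-tail rejection probability gives the usual closed-form inversion.)
δ = d·√n ⇒ n = (δ/d)² = (2.802 / 0.47)² = 35.53.
Rounding up, n = 36.

n = 36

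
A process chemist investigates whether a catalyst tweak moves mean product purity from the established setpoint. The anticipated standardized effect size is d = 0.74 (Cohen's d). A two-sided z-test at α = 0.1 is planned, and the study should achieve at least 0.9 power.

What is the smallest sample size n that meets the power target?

n = 16

For power 0.9 need Φ(δ − z_{0.05}) = 0.9, so δ = z_{0.05} + z_{0.10} = 1.645 + 1.282 = 2.926.
(Ignoring the negligible lower-tail rejection probability gives the usual closed-form inversion.)
δ = d·√n ⇒ n = (δ/d)² = (2.926 / 0.74)² = 15.64.
Round up to the next whole unit.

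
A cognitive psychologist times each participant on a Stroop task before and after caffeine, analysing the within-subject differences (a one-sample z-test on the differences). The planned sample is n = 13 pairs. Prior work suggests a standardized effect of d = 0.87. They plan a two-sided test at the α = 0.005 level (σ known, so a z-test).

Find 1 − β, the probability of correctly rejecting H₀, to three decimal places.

Power ≈ 0.629

Noncentrality parameter: δ = d·√n = 0.87 × √13 = 3.1368
Critical value for a two-sided test at α = 0.005: z_{α/2} = 2.807.
Power = Φ(δ − 2.807) + Φ(−δ − 2.807) = Φ(0.330) + Φ(-5.944) = 0.6292 + 0.0000 = 0.6292.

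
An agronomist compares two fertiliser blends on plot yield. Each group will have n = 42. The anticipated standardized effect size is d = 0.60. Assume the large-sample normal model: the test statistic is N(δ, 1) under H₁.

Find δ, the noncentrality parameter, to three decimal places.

δ ≈ 2.750

δ = d·√(n/2) = 0.60 × √(42/2) = 2.7495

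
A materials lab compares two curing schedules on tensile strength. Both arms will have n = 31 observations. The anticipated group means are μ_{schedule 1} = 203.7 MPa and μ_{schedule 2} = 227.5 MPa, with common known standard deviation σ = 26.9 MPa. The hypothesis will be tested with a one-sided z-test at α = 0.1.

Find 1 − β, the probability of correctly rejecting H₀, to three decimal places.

Standardized effect: d = |μ_{schedule 1} − μ_{schedule 2}| / σ = |203.7 − 227.5| / 26.9 = 0.8848
Noncentrality parameter: δ = d·√(n/2) = 0.8848 × √(31/2) = 3.4833
Critical value for a one-sided test at α = 0.1: z_α = 1.282.
Power = Φ(δ − 1.282) = Φ(2.202) = 0.9862.

Power ≈ 0.986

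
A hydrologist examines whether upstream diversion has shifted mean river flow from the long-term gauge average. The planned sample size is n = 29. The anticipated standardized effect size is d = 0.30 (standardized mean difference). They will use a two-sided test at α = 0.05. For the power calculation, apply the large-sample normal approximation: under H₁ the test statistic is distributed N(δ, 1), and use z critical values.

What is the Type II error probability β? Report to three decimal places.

β ≈ 0.635

Noncentrality parameter: δ = d·√n = 0.30 × √29 = 1.6155
Critical value for a two-sided test at α = 0.05: z_{α/2} = 1.960.
Power = Φ(δ − 1.960) + Φ(−δ − 1.960) = Φ(-0.344) + Φ(-3.576) = 0.3653 + 0.0002 = 0.3654.
Type II error: β = 1 − power = 1 − 0.3654 = 0.6346.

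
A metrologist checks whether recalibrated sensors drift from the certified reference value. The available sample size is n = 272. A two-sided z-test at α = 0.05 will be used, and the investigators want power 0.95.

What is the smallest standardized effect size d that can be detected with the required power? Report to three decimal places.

d ≈ 0.219

Need Φ(δ − 1.960) = 0.95, so δ = 1.960 + 1.645 = 3.605.
(The second rejection-region term Φ(−δ − z_{α/2}) is negligible and dropped.)
δ = d·√n ⇒ d = δ/√n = 3.605/√272 = 0.2186.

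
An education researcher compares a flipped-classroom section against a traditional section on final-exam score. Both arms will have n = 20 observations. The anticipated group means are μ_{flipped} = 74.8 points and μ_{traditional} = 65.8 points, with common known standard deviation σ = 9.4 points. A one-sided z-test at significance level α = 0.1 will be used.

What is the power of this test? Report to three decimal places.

Power ≈ 0.960

Standardized effect: d = |μ_{flipped} − μ_{traditional}| / σ = |74.8 − 65.8| / 9.4 = 0.9574
Noncentrality parameter: δ = d·√(n/2) = 0.9574 × √(20/2) = 3.0277
One-sided α = 0.1 → critical value z_{0.1} = 1.282.
Power = Φ(δ − 1.282) = Φ(1.746) = 0.9596.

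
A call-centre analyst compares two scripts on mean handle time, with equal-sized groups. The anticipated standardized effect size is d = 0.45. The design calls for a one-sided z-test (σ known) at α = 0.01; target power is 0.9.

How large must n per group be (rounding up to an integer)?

For power 0.9 need Φ(δ − z_{0.01}) = 0.9, so δ = z_{0.01} + z_{0.10} = 2.326 + 1.282 = 3.608.
δ = d·√(n/2) ⇒ n = 2(δ/d)² = 2 × (3.608 / 0.45)² = 128.56.
Rounding up, n = 129 per group.

n = 129 per group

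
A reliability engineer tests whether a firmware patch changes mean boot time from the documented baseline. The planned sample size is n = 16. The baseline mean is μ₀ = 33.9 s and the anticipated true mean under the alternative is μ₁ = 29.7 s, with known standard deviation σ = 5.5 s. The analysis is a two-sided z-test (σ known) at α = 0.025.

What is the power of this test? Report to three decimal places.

Power ≈ 0.792

Standardized effect: d = |μ₁ − μ₀| / σ = |29.7 − 33.9| / 5.5 = 0.7636
Noncentrality parameter: λ = d·√n = 0.7636 × √16 = 3.0545
Two-sided α = 0.025 → critical value z_{0.0125} = 2.241.
Power = Φ(λ − 2.241) + Φ(−λ − 2.241) = Φ(0.813) + Φ(-5.296) = 0.7919 + 0.0000 = 0.7919.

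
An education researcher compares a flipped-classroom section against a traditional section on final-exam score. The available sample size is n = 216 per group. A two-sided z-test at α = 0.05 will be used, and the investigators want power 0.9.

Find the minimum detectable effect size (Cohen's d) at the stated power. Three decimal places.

Need Φ(δ − 1.960) = 0.9, so δ = 1.960 + 1.282 = 3.242.
(Lower-tail contribution to power is negligible for δ > 0.)
δ = d·√(n/2) ⇒ d = δ/√(n/2) = 3.242/√(216/2) = 0.3119.

d ≈ 0.312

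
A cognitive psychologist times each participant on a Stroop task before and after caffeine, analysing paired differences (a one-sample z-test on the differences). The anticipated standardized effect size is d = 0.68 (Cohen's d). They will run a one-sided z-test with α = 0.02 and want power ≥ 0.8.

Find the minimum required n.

For power 0.8 need Φ(δ − z_{0.02}) = 0.8, so δ = z_{0.02} + z_{0.20} = 2.054 + 0.842 = 2.895.
δ = d·√n ⇒ n = (δ/d)² = (2.895 / 0.68)² = 18.13.
Rounding up, n = 19.

n = 19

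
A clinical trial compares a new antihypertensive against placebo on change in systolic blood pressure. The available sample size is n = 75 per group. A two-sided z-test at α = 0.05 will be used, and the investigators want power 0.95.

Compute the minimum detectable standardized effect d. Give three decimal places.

Need Φ(δ − 1.960) = 0.95, so δ = 1.960 + 1.645 = 3.605.
(The second rejection-region term Φ(−δ − z_{α/2}) is negligible and dropped.)
δ = d·√(n/2) ⇒ d = δ/√(n/2) = 3.605/√(75/2) = 0.5887.

d ≈ 0.589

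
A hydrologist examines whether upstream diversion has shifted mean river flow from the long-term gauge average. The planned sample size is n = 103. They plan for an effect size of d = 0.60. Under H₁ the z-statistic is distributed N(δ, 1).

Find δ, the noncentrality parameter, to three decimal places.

The noncentrality parameter scales effect size by the design's sample-size factor: δ = d·√n = 0.60 × √103 = 6.0893

δ ≈ 6.089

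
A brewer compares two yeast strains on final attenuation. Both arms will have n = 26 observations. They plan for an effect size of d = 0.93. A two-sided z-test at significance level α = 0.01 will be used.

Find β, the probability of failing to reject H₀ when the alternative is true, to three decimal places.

Noncentrality parameter: δ = d·√(n/2) = 0.93 × √(26/2) = 3.3532
Critical value for a two-sided test at α = 0.01: z_{α/2} = 2.576.
Power = Φ(δ − 2.576) + Φ(−δ − 2.576) = Φ(0.777) + Φ(-5.929) = 0.7815 + 0.0000 = 0.7815.
Type II error: β = 1 − power = 1 − 0.7815 = 0.2185.

β ≈ 0.218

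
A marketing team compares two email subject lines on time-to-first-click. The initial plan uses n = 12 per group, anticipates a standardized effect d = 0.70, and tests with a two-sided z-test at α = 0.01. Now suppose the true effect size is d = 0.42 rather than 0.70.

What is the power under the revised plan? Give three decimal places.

Power ≈ 0.061

With d = 0.42: δ = d·√(n/2) = 0.42 × √(12/2) = 1.0288. Critical value z_{0.005} = 2.576.
Revised power = Φ(δ − 2.576) + Φ(−δ − 2.576) = Φ(-1.547) + Φ(-3.605) = 0.0609 + 0.0002 = 0.0611.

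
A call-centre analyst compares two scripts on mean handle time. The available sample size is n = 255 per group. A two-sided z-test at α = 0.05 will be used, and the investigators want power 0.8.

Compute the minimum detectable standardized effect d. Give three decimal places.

d ≈ 0.248

Required noncentrality: δ = z_{0.025} + z_{0.20} = 1.960 + 0.842 = 2.802.
(The second rejection-region term Φ(−δ − z_{α/2}) is negligible and dropped.)
δ = d·√(n/2) ⇒ d = δ/√(n/2) = 2.802/√(255/2) = 0.2481.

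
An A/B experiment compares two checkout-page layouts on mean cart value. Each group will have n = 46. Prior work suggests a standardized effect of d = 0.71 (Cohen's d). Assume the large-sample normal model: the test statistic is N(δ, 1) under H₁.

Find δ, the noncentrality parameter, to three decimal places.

δ = d·√(n/2) = 0.71 × √(46/2) = 3.4050

δ ≈ 3.405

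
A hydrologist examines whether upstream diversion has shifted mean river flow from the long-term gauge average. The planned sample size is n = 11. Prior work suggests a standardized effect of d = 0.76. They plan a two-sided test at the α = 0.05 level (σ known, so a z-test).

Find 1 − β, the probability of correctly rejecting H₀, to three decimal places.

Power ≈ 0.712

Noncentrality parameter: δ = d·√n = 0.76 × √11 = 2.5206
Two-sided α = 0.05 → critical value z_{0.025} = 1.960.
Power = Φ(δ − 1.960) + Φ(−δ − 1.960) = Φ(0.561) + Φ(-4.481) = 0.7125 + 0.0000 = 0.7125.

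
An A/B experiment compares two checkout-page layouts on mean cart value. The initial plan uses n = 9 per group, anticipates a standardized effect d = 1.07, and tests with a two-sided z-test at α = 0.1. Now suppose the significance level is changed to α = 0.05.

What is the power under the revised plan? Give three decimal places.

δ = d·√(n/2) = 1.07 × √(9/2) = 2.2698 (unchanged). New critical value: z_{0.025} = 1.960.
Revised power = Φ(δ − 1.960) + Φ(−δ − 1.960) = Φ(0.310) + Φ(-4.230) = 0.6217 + 0.0000 = 0.6217.

Power ≈ 0.622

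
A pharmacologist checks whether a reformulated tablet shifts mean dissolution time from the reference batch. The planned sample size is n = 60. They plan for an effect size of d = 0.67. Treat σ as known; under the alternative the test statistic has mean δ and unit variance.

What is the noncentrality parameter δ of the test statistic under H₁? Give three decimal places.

δ ≈ 5.190

δ = d·√n = 0.67 × √60 = 5.1898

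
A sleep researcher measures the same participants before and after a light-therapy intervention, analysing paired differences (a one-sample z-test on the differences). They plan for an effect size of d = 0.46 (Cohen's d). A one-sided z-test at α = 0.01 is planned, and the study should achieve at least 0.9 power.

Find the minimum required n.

n = 62

For power 0.9 need Φ(δ − z_{0.01}) = 0.9, so δ = z_{0.01} + z_{0.10} = 2.326 + 1.282 = 3.608.
δ = d·√n ⇒ n = (δ/d)² = (3.608 / 0.46)² = 61.52.
Rounding up, n = 62.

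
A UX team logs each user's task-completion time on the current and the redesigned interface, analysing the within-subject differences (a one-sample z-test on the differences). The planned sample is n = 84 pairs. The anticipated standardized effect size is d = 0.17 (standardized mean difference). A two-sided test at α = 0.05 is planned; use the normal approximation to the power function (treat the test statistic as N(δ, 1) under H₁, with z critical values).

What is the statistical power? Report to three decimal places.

Power ≈ 0.344

Noncentrality parameter: δ = d·√n = 0.17 × √84 = 1.5581
Two-sided α = 0.05 → critical value z_{0.025} = 1.960.
Power = Φ(δ − 1.960) + Φ(−δ − 1.960) = Φ(-0.402) + Φ(-3.518) = 0.3439 + 0.0002 = 0.3441.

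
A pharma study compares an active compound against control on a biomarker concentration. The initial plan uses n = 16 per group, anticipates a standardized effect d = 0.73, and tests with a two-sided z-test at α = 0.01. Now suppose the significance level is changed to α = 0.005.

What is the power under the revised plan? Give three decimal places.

δ = d·√(n/2) = 0.73 × √(16/2) = 2.0648 (unchanged). New critical value: z_{0.0025} = 2.807.
Revised power = Φ(δ − 2.807) + Φ(−δ − 2.807) = Φ(-0.742) + Φ(-4.872) = 0.2290 + 0.0000 = 0.2290.

Power ≈ 0.229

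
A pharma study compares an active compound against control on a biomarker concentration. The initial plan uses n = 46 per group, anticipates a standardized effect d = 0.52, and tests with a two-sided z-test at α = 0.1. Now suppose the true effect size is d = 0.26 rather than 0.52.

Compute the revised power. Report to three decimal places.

Power ≈ 0.347

With d = 0.26: δ = d·√(n/2) = 0.26 × √(46/2) = 1.2469. Critical value z_{0.05} = 1.645.
Revised power = Φ(δ − 1.645) + Φ(−δ − 1.645) = Φ(-0.398) + Φ(-2.892) = 0.3453 + 0.0019 = 0.3473.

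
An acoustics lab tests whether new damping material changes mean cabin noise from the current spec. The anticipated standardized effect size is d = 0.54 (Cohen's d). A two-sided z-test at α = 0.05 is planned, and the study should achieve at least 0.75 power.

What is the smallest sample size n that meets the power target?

n = 24

For power 0.75 need Φ(δ − z_{0.025}) = 0.75, so δ = z_{0.025} + z_{0.25} = 1.960 + 0.674 = 2.634.
(For δ > 0 the lower-tail rejection region contributes negligibly to power, so the one-term inversion is standard.)
δ = d·√n ⇒ n = (δ/d)² = (2.634 / 0.54)² = 23.80.
Rounding up, n = 24.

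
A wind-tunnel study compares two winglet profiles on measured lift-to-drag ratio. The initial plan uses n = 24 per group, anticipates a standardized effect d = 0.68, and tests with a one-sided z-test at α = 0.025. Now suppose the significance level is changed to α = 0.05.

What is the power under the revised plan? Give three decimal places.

δ = d·√(n/2) = 0.68 × √(24/2) = 2.3556 (unchanged). New critical value: z_{0.05} = 1.645.
Revised power = Φ(δ − 1.645) = Φ(0.711) = 0.7614.

Power ≈ 0.761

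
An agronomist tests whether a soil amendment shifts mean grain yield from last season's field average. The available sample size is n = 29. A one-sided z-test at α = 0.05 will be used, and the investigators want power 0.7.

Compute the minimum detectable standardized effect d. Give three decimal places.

d ≈ 0.403

Required noncentrality: δ = z_{0.05} + z_{0.30} = 1.645 + 0.524 = 2.169.
δ = d·√n ⇒ d = δ/√n = 2.169/√29 = 0.4028.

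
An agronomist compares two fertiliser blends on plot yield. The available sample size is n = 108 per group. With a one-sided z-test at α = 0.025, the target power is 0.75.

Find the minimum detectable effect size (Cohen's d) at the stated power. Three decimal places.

d ≈ 0.359

Required noncentrality: δ = z_{0.025} + z_{0.25} = 1.960 + 0.674 = 2.634.
δ = d·√(n/2) ⇒ d = δ/√(n/2) = 2.634/√(108/2) = 0.3585.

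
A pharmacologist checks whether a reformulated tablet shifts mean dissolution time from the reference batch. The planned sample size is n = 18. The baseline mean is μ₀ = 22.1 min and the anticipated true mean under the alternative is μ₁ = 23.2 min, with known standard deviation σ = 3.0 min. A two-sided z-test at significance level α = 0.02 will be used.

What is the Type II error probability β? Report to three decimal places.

Standardized effect: d = |μ₁ − μ₀| / σ = |23.2 − 22.1| / 3.0 = 0.3667
Noncentrality parameter: δ = d·√n = 0.3667 × √18 = 1.5556
Critical value for a two-sided test at α = 0.02: z_{α/2} = 2.326.
Power = Φ(δ − 2.326) + Φ(−δ − 2.326) = Φ(-0.771) + Φ(-3.882) = 0.2204 + 0.0001 = 0.2205.
Type II error: β = 1 − power = 1 − 0.2205 = 0.7795.

β ≈ 0.780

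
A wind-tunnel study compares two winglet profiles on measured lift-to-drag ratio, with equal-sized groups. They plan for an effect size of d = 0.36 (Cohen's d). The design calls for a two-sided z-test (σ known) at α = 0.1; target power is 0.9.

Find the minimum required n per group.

For power 0.9 need Φ(δ − z_{0.05}) = 0.9, so δ = z_{0.05} + z_{0.10} = 1.645 + 1.282 = 2.926.
(Ignoring the negligible lower-tail rejection probability gives the usual closed-form inversion.)
δ = d·√(n/2) ⇒ n = 2(δ/d)² = 2 × (2.926 / 0.36)² = 132.16.
Round up to the next whole unit.

n = 133 per group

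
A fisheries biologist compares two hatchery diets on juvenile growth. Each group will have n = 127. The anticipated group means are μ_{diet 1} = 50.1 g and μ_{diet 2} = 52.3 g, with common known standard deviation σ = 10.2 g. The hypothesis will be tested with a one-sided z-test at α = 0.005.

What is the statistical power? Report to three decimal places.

Power ≈ 0.196

Standardized effect: d = |μ_{diet 1} − μ_{diet 2}| / σ = |50.1 − 52.3| / 10.2 = 0.2157
Noncentrality parameter: δ = d·√(n/2) = 0.2157 × √(127/2) = 1.7187
One-sided α = 0.005 → critical value z_{0.005} = 2.576.
Power = P(Z > 2.576 − δ) = Φ(-0.857) = 0.1957.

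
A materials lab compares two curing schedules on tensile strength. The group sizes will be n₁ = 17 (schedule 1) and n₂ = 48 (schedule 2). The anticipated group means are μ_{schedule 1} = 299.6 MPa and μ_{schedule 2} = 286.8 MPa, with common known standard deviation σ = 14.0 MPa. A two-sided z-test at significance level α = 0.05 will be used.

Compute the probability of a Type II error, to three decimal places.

β ≈ 0.100

Standardized effect: d = |μ_{schedule 1} − μ_{schedule 2}| / σ = |299.6 − 286.8| / 14.0 = 0.9143
Noncentrality parameter: δ = d / √(1/n₁ + 1/n₂) = 0.9143 / √(1/17 + 1/48) = 3.2394
Two-sided α = 0.05 → critical value z_{0.025} = 1.960.
Power = Φ(δ − 1.960) + Φ(−δ − 1.960) = Φ(1.279) + Φ(-5.199) = 0.8996 + 0.0000 = 0.8996.
Type II error: β = 1 − power = 1 − 0.8996 = 0.1004.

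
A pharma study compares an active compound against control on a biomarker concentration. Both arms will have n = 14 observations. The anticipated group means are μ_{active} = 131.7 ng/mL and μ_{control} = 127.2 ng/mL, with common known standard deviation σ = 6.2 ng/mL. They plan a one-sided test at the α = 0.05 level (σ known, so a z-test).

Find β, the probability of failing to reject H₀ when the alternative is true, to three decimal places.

β ≈ 0.391

Standardized effect: d = |μ_{active} − μ_{control}| / σ = |131.7 − 127.2| / 6.2 = 0.7258
Noncentrality parameter: δ = d·√(n/2) = 0.7258 × √(14/2) = 1.9203
Critical value for a one-sided test at α = 0.05: z_α = 1.645.
Power = P(Z > 1.645 − δ) = Φ(0.275) = 0.6085.
Type II error: β = 1 − power = 1 − 0.6085 = 0.3915.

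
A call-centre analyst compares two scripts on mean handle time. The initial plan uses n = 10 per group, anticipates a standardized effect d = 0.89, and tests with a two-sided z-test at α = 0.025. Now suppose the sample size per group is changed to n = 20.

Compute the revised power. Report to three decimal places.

Power ≈ 0.717

With n = 20 per group: δ = d·√(n/2) = 0.89 × √(20/2) = 2.8144. Critical value z_{0.0125} = 2.241.
Revised power = Φ(δ − 2.241) + Φ(−δ − 2.241) = Φ(0.573) + Φ(-5.056) = 0.7167 + 0.0000 = 0.7167.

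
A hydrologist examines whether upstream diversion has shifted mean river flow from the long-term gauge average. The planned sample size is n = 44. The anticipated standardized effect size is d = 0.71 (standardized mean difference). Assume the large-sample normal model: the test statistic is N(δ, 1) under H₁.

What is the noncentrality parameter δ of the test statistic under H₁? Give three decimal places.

δ ≈ 4.710

δ = d·√n = 0.71 × √44 = 4.7096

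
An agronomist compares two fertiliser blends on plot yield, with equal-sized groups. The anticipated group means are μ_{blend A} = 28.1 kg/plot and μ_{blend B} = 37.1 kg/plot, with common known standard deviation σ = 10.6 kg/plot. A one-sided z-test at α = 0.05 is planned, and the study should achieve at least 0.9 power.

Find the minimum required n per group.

Standardized effect: d = |μ_{blend A} − μ_{blend B}| / σ = |28.1 − 37.1| / 10.6 = 0.8491
For power 0.9 need Φ(δ − z_{0.05}) = 0.9, so δ = z_{0.05} + z_{0.10} = 1.645 + 1.282 = 2.926.
δ = d·√(n/2) ⇒ n = 2(δ/d)² = 2 × (2.926 / 0.8491)² = 23.76.
Rounding up, n = 24 per group.

n = 24 per group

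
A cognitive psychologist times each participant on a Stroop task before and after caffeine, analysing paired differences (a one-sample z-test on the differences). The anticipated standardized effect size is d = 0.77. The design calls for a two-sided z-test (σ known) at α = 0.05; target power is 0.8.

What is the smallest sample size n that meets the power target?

n = 14

For power 0.8 need Φ(δ − z_{0.025}) = 0.8, so δ = z_{0.025} + z_{0.20} = 1.960 + 0.842 = 2.802.
(For δ > 0 the lower-tail rejection region contributes negligibly to power, so the one-term inversion is standard.)
δ = d·√n ⇒ n = (δ/d)² = (2.802 / 0.77)² = 13.24.
Rounding up, n = 14.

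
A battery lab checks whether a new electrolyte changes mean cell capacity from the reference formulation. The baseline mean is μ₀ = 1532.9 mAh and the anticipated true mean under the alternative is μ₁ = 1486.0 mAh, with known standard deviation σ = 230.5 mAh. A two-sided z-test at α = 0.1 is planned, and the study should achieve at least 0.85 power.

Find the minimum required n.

n = 174

Standardized effect: d = |μ₁ − μ₀| / σ = |1486.0 − 1532.9| / 230.5 = 0.2035
For power 0.85 need Φ(δ − z_{0.05}) = 0.85, so δ = z_{0.05} + z_{0.15} = 1.645 + 1.036 = 2.681.
(The Φ(−δ − z_{α/2}) term is vanishingly small for δ > 0 and is dropped in the standard sample-size formula.)
δ = d·√n ⇒ n = (δ/d)² = (2.681 / 0.2035)² = 173.65.
Round up to the next whole unit.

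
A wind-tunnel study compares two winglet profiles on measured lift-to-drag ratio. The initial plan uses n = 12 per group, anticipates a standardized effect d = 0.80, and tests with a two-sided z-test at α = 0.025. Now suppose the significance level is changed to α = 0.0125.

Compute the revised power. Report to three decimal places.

Power ≈ 0.295

δ = d·√(n/2) = 0.80 × √(12/2) = 1.9596 (unchanged). New critical value: z_{0.0063} = 2.498.
Revised power = Φ(δ − 2.498) + Φ(−δ − 2.498) = Φ(-0.538) + Φ(-4.457) = 0.2952 + 0.0000 = 0.2953.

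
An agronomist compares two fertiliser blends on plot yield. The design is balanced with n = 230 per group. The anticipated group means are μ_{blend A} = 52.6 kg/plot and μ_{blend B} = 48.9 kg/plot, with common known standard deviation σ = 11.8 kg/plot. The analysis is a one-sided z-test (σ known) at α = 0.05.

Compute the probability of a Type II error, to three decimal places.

β ≈ 0.043

Standardized effect: d = |μ_{blend A} − μ_{blend B}| / σ = |52.6 − 48.9| / 11.8 = 0.3136
Noncentrality parameter: δ = d·√(n/2) = 0.3136 × √(230/2) = 3.3625
Critical value for a one-sided test at α = 0.05: z_α = 1.645.
Power = P(Z > 1.645 − δ) = Φ(1.718) = 0.9571.
Type II error: β = 1 − power = 1 − 0.9571 = 0.0429.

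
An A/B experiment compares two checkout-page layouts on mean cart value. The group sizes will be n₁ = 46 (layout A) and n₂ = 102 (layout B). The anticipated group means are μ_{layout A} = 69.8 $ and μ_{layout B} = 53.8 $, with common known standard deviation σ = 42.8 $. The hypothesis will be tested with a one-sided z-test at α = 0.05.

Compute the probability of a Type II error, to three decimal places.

Standardized effect: d = |μ_{layout A} − μ_{layout B}| / σ = |69.8 − 53.8| / 42.8 = 0.3738
Noncentrality parameter: λ = d / √(1/n₁ + 1/n₂) = 0.3738 / √(1/46 + 1/102) = 2.1049
One-sided α = 0.05 → critical value z_{0.05} = 1.645.
Power = P(Z > 1.645 − λ) = Φ(0.460) = 0.6772.
Type II error: β = 1 − power = 1 − 0.6772 = 0.3228.

β ≈ 0.323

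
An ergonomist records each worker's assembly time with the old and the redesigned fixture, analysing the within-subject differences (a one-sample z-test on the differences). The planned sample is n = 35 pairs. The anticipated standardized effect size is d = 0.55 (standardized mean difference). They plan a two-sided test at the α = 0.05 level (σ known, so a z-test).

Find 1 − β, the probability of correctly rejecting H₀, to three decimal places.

Power ≈ 0.902

Noncentrality parameter: δ = d·√n = 0.55 × √35 = 3.2538
Two-sided α = 0.05 → critical value z_{0.025} = 1.960.
Power = Φ(δ − 1.960) + Φ(−δ − 1.960) = Φ(1.294) + Φ(-5.214) = 0.9021 + 0.0000 = 0.9021.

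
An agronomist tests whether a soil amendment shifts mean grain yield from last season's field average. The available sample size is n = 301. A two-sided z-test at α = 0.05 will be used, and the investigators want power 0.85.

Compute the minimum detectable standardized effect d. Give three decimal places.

d ≈ 0.173

Required noncentrality: δ = z_{0.025} + z_{0.15} = 1.960 + 1.036 = 2.996.
(Lower-tail contribution to power is negligible for δ > 0.)
δ = d·√n ⇒ d = δ/√n = 2.996/√301 = 0.1727.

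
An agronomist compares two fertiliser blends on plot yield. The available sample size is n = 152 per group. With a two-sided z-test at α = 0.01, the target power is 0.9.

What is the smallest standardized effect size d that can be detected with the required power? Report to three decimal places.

d ≈ 0.442

Required noncentrality: δ = z_{0.005} + z_{0.10} = 2.576 + 1.282 = 3.857.
(The second rejection-region term Φ(−δ − z_{α/2}) is negligible and dropped.)
δ = d·√(n/2) ⇒ d = δ/√(n/2) = 3.857/√(152/2) = 0.4425.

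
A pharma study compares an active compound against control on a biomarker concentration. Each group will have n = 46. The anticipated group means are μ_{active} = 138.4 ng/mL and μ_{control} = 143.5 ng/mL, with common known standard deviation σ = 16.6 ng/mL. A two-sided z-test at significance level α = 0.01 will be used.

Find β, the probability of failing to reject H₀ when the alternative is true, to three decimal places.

Standardized effect: d = |μ_{active} − μ_{control}| / σ = |138.4 − 143.5| / 16.6 = 0.3072
Noncentrality parameter: δ = d·√(n/2) = 0.3072 × √(46/2) = 1.4734
Two-sided α = 0.01 → critical value z_{0.005} = 2.576.
Power = Φ(δ − 2.576) + Φ(−δ − 2.576) = Φ(-1.102) + Φ(-4.049) = 0.1351 + 0.0000 = 0.1352.
Type II error: β = 1 − power = 1 − 0.1352 = 0.8648.

β ≈ 0.865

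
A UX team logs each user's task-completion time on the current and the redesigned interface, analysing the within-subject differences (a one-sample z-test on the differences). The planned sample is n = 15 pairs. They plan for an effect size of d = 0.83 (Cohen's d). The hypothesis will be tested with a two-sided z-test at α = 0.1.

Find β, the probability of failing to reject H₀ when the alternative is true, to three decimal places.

Noncentrality parameter: δ = d·√n = 0.83 × √15 = 3.2146
Critical value for a two-sided test at α = 0.1: z_{α/2} = 1.645.
Power = Φ(δ − 1.645) + Φ(−δ − 1.645) = Φ(1.570) + Φ(-4.859) = 0.9418 + 0.0000 = 0.9418.
Type II error: β = 1 − power = 1 − 0.9418 = 0.0582.

β ≈ 0.058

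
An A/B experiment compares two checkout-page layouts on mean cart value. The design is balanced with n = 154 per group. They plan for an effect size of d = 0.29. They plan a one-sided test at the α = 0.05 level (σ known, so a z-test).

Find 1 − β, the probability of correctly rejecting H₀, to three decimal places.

Noncentrality parameter: δ = d·√(n/2) = 0.29 × √(154/2) = 2.5447
One-sided α = 0.05 → critical value z_{0.05} = 1.645.
Power = P(Z > 1.645 − δ) = Φ(0.900) = 0.8159.

Power ≈ 0.816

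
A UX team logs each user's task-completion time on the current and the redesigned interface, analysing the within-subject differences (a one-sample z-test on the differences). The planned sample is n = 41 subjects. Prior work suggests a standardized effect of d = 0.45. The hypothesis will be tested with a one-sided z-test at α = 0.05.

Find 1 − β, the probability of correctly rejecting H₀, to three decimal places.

Noncentrality parameter: δ = d·√n = 0.45 × √41 = 2.8814
Critical value for a one-sided test at α = 0.05: z_α = 1.645.
Power = P(Z > 1.645 − δ) = Φ(1.237) = 0.8919.

Power ≈ 0.892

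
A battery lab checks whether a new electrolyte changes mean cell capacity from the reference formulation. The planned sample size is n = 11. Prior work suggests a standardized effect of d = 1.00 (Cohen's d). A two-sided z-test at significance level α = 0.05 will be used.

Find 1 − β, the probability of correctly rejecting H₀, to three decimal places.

Noncentrality parameter: δ = d·√n = 1.00 × √11 = 3.3166
Two-sided α = 0.05 → critical value z_{0.025} = 1.960.
Power = Φ(δ − 1.960) + Φ(−δ − 1.960) = Φ(1.357) + Φ(-5.277) = 0.9126 + 0.0000 = 0.9126.

Power ≈ 0.913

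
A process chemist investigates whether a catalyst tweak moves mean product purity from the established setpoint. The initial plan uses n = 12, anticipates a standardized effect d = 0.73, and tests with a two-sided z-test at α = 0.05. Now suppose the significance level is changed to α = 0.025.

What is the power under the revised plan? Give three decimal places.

δ = d·√n = 0.73 × √12 = 2.5288 (unchanged). New critical value: z_{0.0125} = 2.241.
Revised power = Φ(δ − 2.241) + Φ(−δ − 2.241) = Φ(0.287) + Φ(-4.770) = 0.6131 + 0.0000 = 0.6131.

Power ≈ 0.613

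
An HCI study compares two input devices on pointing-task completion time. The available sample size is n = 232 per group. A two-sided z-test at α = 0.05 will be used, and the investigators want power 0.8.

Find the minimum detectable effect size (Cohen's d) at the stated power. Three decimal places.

Need Φ(δ − 1.960) = 0.8, so δ = 1.960 + 0.842 = 2.802.
(The second rejection-region term Φ(−δ − z_{α/2}) is negligible and dropped.)
δ = d·√(n/2) ⇒ d = δ/√(n/2) = 2.802/√(232/2) = 0.2601.

d ≈ 0.260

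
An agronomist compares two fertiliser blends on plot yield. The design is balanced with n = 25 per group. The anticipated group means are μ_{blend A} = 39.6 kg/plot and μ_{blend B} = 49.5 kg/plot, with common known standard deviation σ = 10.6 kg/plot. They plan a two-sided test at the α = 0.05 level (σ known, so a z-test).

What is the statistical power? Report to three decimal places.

Power ≈ 0.910

Standardized effect: d = |μ_{blend A} − μ_{blend B}| / σ = |39.6 − 49.5| / 10.6 = 0.9340
Noncentrality parameter: δ = d·√(n/2) = 0.9340 × √(25/2) = 3.3021
Critical value for a two-sided test at α = 0.05: z_{α/2} = 1.960.
Power = Φ(δ − 1.960) + Φ(−δ − 1.960) = Φ(1.342) + Φ(-5.262) = 0.9102 + 0.0000 = 0.9102.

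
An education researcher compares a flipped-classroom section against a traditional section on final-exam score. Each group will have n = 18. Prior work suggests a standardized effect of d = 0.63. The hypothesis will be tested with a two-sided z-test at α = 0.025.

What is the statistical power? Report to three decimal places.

Power ≈ 0.363

Noncentrality parameter: δ = d·√(n/2) = 0.63 × √(18/2) = 1.8900
Two-sided α = 0.025 → critical value z_{0.0125} = 2.241.
Power = Φ(δ − 2.241) + Φ(−δ − 2.241) = Φ(-0.351) + Φ(-4.131) = 0.3626 + 0.0000 = 0.3627.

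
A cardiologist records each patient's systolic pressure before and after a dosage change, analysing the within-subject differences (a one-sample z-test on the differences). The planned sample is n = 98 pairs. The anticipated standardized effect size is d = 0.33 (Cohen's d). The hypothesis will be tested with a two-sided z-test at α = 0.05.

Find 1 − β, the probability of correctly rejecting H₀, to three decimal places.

Noncentrality parameter: δ = d·√n = 0.33 × √98 = 3.2668
Two-sided α = 0.05 → critical value z_{0.025} = 1.960.
Power = Φ(δ − 1.960) + Φ(−δ − 1.960) = Φ(1.307) + Φ(-5.227) = 0.9044 + 0.0000 = 0.9044.

Power ≈ 0.904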